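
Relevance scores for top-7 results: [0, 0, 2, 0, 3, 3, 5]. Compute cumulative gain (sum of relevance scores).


Cumulative Gain = sum of relevance scores
Position 1: rel=0, running sum=0
Position 2: rel=0, running sum=0
Position 3: rel=2, running sum=2
Position 4: rel=0, running sum=2
Position 5: rel=3, running sum=5
Position 6: rel=3, running sum=8
Position 7: rel=5, running sum=13
CG = 13

13


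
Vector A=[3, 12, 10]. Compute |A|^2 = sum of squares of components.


|A|^2 = sum of squared components
A[0]^2 = 3^2 = 9
A[1]^2 = 12^2 = 144
A[2]^2 = 10^2 = 100
Sum = 9 + 144 + 100 = 253

253


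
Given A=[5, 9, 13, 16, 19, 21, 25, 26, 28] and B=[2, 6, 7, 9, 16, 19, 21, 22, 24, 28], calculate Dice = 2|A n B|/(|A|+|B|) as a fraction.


A intersect B = [9, 16, 19, 21, 28]
|A intersect B| = 5
|A| = 9, |B| = 10
Dice = 2*5 / (9+10)
= 10 / 19 = 10/19

10/19


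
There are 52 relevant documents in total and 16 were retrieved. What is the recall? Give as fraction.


Recall = retrieved_relevant / total_relevant
= 16 / 52
= 16 / (16 + 36)
= 4/13

4/13


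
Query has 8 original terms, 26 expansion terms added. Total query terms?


Original terms: 8
Expansion terms: 26
Total = 8 + 26 = 34

34


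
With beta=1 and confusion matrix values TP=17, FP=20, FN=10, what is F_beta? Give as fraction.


P = TP/(TP+FP) = 17/37 = 17/37
R = TP/(TP+FN) = 17/27 = 17/27
beta^2 = 1^2 = 1
(1 + beta^2) = 2
Numerator = (1+beta^2)*P*R = 578/999
Denominator = beta^2*P + R = 17/37 + 17/27 = 1088/999
F_beta = 17/32

17/32


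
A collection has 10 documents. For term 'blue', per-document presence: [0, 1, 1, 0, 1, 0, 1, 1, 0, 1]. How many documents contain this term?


Checking each document for 'blue':
Doc 1: absent
Doc 2: present
Doc 3: present
Doc 4: absent
Doc 5: present
Doc 6: absent
Doc 7: present
Doc 8: present
Doc 9: absent
Doc 10: present
df = sum of presences = 0 + 1 + 1 + 0 + 1 + 0 + 1 + 1 + 0 + 1 = 6

6


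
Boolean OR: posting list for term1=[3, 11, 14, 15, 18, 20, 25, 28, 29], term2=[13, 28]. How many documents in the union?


Boolean OR: find union of posting lists
term1 docs: [3, 11, 14, 15, 18, 20, 25, 28, 29]
term2 docs: [13, 28]
Union: [3, 11, 13, 14, 15, 18, 20, 25, 28, 29]
|union| = 10

10


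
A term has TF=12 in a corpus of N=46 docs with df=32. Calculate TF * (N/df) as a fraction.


TF * (N/df)
= 12 * (46/32)
= 12 * 23/16
= 69/4

69/4


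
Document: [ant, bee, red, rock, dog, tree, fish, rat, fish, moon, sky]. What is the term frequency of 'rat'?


Document has 11 words
Scanning for 'rat':
Found at positions: [7]
Count = 1

1


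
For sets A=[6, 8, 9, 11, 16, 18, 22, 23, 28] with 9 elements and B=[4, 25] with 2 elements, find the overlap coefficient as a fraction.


A intersect B = []
|A intersect B| = 0
min(|A|, |B|) = min(9, 2) = 2
Overlap = 0 / 2 = 0

0


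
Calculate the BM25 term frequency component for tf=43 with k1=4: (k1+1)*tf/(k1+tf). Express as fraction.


BM25 TF component = (k1+1)*tf / (k1+tf)
k1 = 4, tf = 43
Numerator = (4+1)*43 = 215
Denominator = 4 + 43 = 47
= 215/47 = 215/47

215/47


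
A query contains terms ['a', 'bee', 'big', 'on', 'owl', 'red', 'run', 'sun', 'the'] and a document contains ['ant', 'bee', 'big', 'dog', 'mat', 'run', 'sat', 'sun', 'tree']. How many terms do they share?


Query terms: ['a', 'bee', 'big', 'on', 'owl', 'red', 'run', 'sun', 'the']
Document terms: ['ant', 'bee', 'big', 'dog', 'mat', 'run', 'sat', 'sun', 'tree']
Common terms: ['bee', 'big', 'run', 'sun']
Overlap count = 4

4


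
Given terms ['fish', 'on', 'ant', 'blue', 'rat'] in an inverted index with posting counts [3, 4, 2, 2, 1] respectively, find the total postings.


Summing posting list sizes:
'fish': 3 postings
'on': 4 postings
'ant': 2 postings
'blue': 2 postings
'rat': 1 postings
Total = 3 + 4 + 2 + 2 + 1 = 12

12


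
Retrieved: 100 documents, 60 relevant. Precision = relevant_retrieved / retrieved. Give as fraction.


Precision = relevant_retrieved / total_retrieved
= 60 / 100
= 60 / (60 + 40)
= 3/5

3/5


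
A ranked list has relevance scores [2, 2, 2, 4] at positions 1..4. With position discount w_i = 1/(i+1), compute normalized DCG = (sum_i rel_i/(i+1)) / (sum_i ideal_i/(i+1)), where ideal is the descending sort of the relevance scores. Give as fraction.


Position discount weights w_i = 1/(i+1) for i=1..4:
Weights = [1/2, 1/3, 1/4, 1/5]
Actual relevance: [2, 2, 2, 4]
DCG = 2/2 + 2/3 + 2/4 + 4/5 = 89/30
Ideal relevance (sorted desc): [4, 2, 2, 2]
Ideal DCG = 4/2 + 2/3 + 2/4 + 2/5 = 107/30
nDCG = DCG / ideal_DCG = 89/30 / 107/30 = 89/107

89/107


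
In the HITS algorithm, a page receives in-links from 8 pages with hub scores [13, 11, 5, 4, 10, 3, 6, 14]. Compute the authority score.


Authority = sum of hub scores of in-linkers
In-link 1: hub score = 13
In-link 2: hub score = 11
In-link 3: hub score = 5
In-link 4: hub score = 4
In-link 5: hub score = 10
In-link 6: hub score = 3
In-link 7: hub score = 6
In-link 8: hub score = 14
Authority = 13 + 11 + 5 + 4 + 10 + 3 + 6 + 14 = 66

66


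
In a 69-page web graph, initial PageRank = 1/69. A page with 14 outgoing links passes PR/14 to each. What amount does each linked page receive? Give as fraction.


Initial PR = 1/69 = 1/69
Outlinks = 14
Contribution per link = PR / outlinks
= 1/69 / 14
= 1/966

1/966


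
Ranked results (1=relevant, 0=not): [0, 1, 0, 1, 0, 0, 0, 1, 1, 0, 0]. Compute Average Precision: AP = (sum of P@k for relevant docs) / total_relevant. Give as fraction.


Computing P@k for each relevant position:
Position 1: not relevant
Position 2: relevant, P@2 = 1/2 = 1/2
Position 3: not relevant
Position 4: relevant, P@4 = 2/4 = 1/2
Position 5: not relevant
Position 6: not relevant
Position 7: not relevant
Position 8: relevant, P@8 = 3/8 = 3/8
Position 9: relevant, P@9 = 4/9 = 4/9
Position 10: not relevant
Position 11: not relevant
Sum of P@k = 1/2 + 1/2 + 3/8 + 4/9 = 131/72
AP = 131/72 / 4 = 131/288

131/288


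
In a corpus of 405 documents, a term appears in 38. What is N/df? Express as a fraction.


IDF ratio = N / df
= 405 / 38
= 405/38

405/38


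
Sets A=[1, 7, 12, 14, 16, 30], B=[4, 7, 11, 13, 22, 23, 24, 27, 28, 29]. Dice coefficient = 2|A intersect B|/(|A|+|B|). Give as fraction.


A intersect B = [7]
|A intersect B| = 1
|A| = 6, |B| = 10
Dice = 2*1 / (6+10)
= 2 / 16 = 1/8

1/8


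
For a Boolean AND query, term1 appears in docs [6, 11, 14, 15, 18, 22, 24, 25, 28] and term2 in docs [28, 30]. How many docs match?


Boolean AND: find intersection of posting lists
term1 docs: [6, 11, 14, 15, 18, 22, 24, 25, 28]
term2 docs: [28, 30]
Intersection: [28]
|intersection| = 1

1


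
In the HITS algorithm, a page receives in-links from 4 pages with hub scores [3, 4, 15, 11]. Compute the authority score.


Authority = sum of hub scores of in-linkers
In-link 1: hub score = 3
In-link 2: hub score = 4
In-link 3: hub score = 15
In-link 4: hub score = 11
Authority = 3 + 4 + 15 + 11 = 33

33


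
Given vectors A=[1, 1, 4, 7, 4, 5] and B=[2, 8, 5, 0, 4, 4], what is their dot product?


Dot product = sum of element-wise products
A[0]*B[0] = 1*2 = 2
A[1]*B[1] = 1*8 = 8
A[2]*B[2] = 4*5 = 20
A[3]*B[3] = 7*0 = 0
A[4]*B[4] = 4*4 = 16
A[5]*B[5] = 5*4 = 20
Sum = 2 + 8 + 20 + 0 + 16 + 20 = 66

66


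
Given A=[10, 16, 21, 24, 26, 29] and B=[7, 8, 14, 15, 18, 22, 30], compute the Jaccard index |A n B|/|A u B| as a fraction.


A intersect B = []
|A intersect B| = 0
A union B = [7, 8, 10, 14, 15, 16, 18, 21, 22, 24, 26, 29, 30]
|A union B| = 13
Jaccard = 0/13 = 0

0


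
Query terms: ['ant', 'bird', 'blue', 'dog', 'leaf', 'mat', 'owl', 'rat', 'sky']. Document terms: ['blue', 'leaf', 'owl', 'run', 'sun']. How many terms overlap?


Query terms: ['ant', 'bird', 'blue', 'dog', 'leaf', 'mat', 'owl', 'rat', 'sky']
Document terms: ['blue', 'leaf', 'owl', 'run', 'sun']
Common terms: ['blue', 'leaf', 'owl']
Overlap count = 3

3


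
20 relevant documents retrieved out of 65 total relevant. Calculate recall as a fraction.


Recall = retrieved_relevant / total_relevant
= 20 / 65
= 20 / (20 + 45)
= 4/13

4/13


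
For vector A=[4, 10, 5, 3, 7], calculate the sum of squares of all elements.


|A|^2 = sum of squared components
A[0]^2 = 4^2 = 16
A[1]^2 = 10^2 = 100
A[2]^2 = 5^2 = 25
A[3]^2 = 3^2 = 9
A[4]^2 = 7^2 = 49
Sum = 16 + 100 + 25 + 9 + 49 = 199

199


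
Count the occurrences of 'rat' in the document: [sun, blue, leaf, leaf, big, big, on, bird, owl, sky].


Document has 10 words
Scanning for 'rat':
Term not found in document
Count = 0

0


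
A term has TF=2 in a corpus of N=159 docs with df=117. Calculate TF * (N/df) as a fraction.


TF * (N/df)
= 2 * (159/117)
= 2 * 53/39
= 106/39

106/39


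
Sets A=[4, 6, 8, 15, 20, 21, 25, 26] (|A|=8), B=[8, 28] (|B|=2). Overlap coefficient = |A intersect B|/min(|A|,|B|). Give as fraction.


A intersect B = [8]
|A intersect B| = 1
min(|A|, |B|) = min(8, 2) = 2
Overlap = 1 / 2 = 1/2

1/2


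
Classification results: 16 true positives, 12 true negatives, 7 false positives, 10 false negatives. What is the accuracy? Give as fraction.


Accuracy = (TP + TN) / (TP + TN + FP + FN)
TP + TN = 16 + 12 = 28
Total = 16 + 12 + 7 + 10 = 45
Accuracy = 28 / 45 = 28/45

28/45


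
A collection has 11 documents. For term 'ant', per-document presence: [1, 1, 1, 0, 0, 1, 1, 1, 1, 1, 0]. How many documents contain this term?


Checking each document for 'ant':
Doc 1: present
Doc 2: present
Doc 3: present
Doc 4: absent
Doc 5: absent
Doc 6: present
Doc 7: present
Doc 8: present
Doc 9: present
Doc 10: present
Doc 11: absent
df = sum of presences = 1 + 1 + 1 + 0 + 0 + 1 + 1 + 1 + 1 + 1 + 0 = 8

8


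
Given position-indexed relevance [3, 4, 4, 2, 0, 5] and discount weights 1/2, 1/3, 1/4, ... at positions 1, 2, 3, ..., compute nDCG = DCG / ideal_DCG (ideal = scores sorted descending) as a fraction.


Position discount weights w_i = 1/(i+1) for i=1..6:
Weights = [1/2, 1/3, 1/4, 1/5, 1/6, 1/7]
Actual relevance: [3, 4, 4, 2, 0, 5]
DCG = 3/2 + 4/3 + 4/4 + 2/5 + 0/6 + 5/7 = 1039/210
Ideal relevance (sorted desc): [5, 4, 4, 3, 2, 0]
Ideal DCG = 5/2 + 4/3 + 4/4 + 3/5 + 2/6 + 0/7 = 173/30
nDCG = DCG / ideal_DCG = 1039/210 / 173/30 = 1039/1211

1039/1211


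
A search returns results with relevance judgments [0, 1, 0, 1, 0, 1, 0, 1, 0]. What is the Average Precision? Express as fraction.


Computing P@k for each relevant position:
Position 1: not relevant
Position 2: relevant, P@2 = 1/2 = 1/2
Position 3: not relevant
Position 4: relevant, P@4 = 2/4 = 1/2
Position 5: not relevant
Position 6: relevant, P@6 = 3/6 = 1/2
Position 7: not relevant
Position 8: relevant, P@8 = 4/8 = 1/2
Position 9: not relevant
Sum of P@k = 1/2 + 1/2 + 1/2 + 1/2 = 2
AP = 2 / 4 = 1/2

1/2


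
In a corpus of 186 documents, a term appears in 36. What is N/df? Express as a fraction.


IDF ratio = N / df
= 186 / 36
= 31/6

31/6


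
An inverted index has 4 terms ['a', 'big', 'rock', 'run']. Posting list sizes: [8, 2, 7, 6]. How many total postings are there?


Summing posting list sizes:
'a': 8 postings
'big': 2 postings
'rock': 7 postings
'run': 6 postings
Total = 8 + 2 + 7 + 6 = 23

23


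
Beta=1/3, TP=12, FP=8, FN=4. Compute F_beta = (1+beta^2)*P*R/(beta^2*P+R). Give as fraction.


P = TP/(TP+FP) = 12/20 = 3/5
R = TP/(TP+FN) = 12/16 = 3/4
beta^2 = 1/3^2 = 1/9
(1 + beta^2) = 10/9
Numerator = (1+beta^2)*P*R = 1/2
Denominator = beta^2*P + R = 1/15 + 3/4 = 49/60
F_beta = 30/49

30/49


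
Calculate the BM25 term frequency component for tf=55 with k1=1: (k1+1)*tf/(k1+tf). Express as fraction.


BM25 TF component = (k1+1)*tf / (k1+tf)
k1 = 1, tf = 55
Numerator = (1+1)*55 = 110
Denominator = 1 + 55 = 56
= 110/56 = 55/28

55/28


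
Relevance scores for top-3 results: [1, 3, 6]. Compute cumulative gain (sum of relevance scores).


Cumulative Gain = sum of relevance scores
Position 1: rel=1, running sum=1
Position 2: rel=3, running sum=4
Position 3: rel=6, running sum=10
CG = 10

10


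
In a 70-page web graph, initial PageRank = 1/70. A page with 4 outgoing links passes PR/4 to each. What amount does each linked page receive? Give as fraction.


Initial PR = 1/70 = 1/70
Outlinks = 4
Contribution per link = PR / outlinks
= 1/70 / 4
= 1/280

1/280


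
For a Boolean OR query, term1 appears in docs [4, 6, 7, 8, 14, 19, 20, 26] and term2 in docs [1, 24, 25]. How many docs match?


Boolean OR: find union of posting lists
term1 docs: [4, 6, 7, 8, 14, 19, 20, 26]
term2 docs: [1, 24, 25]
Union: [1, 4, 6, 7, 8, 14, 19, 20, 24, 25, 26]
|union| = 11

11


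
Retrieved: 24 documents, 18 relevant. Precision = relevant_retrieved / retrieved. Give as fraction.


Precision = relevant_retrieved / total_retrieved
= 18 / 24
= 18 / (18 + 6)
= 3/4

3/4


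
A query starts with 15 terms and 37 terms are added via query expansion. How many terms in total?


Original terms: 15
Expansion terms: 37
Total = 15 + 37 = 52

52


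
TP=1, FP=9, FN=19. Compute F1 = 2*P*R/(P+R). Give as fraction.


F1 = 2 * P * R / (P + R)
P = TP/(TP+FP) = 1/10 = 1/10
R = TP/(TP+FN) = 1/20 = 1/20
2 * P * R = 2 * 1/10 * 1/20 = 1/100
P + R = 1/10 + 1/20 = 3/20
F1 = 1/100 / 3/20 = 1/15

1/15


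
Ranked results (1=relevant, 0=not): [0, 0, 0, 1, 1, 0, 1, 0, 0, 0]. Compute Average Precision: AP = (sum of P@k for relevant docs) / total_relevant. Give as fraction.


Computing P@k for each relevant position:
Position 1: not relevant
Position 2: not relevant
Position 3: not relevant
Position 4: relevant, P@4 = 1/4 = 1/4
Position 5: relevant, P@5 = 2/5 = 2/5
Position 6: not relevant
Position 7: relevant, P@7 = 3/7 = 3/7
Position 8: not relevant
Position 9: not relevant
Position 10: not relevant
Sum of P@k = 1/4 + 2/5 + 3/7 = 151/140
AP = 151/140 / 3 = 151/420

151/420


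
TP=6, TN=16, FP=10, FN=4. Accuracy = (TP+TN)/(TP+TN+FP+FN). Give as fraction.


Accuracy = (TP + TN) / (TP + TN + FP + FN)
TP + TN = 6 + 16 = 22
Total = 6 + 16 + 10 + 4 = 36
Accuracy = 22 / 36 = 11/18

11/18


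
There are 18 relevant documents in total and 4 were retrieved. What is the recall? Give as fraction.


Recall = retrieved_relevant / total_relevant
= 4 / 18
= 4 / (4 + 14)
= 2/9

2/9


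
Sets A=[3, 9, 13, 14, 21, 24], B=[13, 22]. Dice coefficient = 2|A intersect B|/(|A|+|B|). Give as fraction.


A intersect B = [13]
|A intersect B| = 1
|A| = 6, |B| = 2
Dice = 2*1 / (6+2)
= 2 / 8 = 1/4

1/4


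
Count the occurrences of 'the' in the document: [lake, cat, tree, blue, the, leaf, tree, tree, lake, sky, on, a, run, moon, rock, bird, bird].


Document has 17 words
Scanning for 'the':
Found at positions: [4]
Count = 1

1


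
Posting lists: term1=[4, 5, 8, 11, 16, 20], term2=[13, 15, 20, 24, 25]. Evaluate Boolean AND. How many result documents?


Boolean AND: find intersection of posting lists
term1 docs: [4, 5, 8, 11, 16, 20]
term2 docs: [13, 15, 20, 24, 25]
Intersection: [20]
|intersection| = 1

1


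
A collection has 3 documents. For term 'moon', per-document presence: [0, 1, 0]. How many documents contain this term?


Checking each document for 'moon':
Doc 1: absent
Doc 2: present
Doc 3: absent
df = sum of presences = 0 + 1 + 0 = 1

1


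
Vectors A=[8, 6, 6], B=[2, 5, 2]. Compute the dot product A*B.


Dot product = sum of element-wise products
A[0]*B[0] = 8*2 = 16
A[1]*B[1] = 6*5 = 30
A[2]*B[2] = 6*2 = 12
Sum = 16 + 30 + 12 = 58

58


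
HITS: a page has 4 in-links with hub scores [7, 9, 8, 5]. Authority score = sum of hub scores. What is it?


Authority = sum of hub scores of in-linkers
In-link 1: hub score = 7
In-link 2: hub score = 9
In-link 3: hub score = 8
In-link 4: hub score = 5
Authority = 7 + 9 + 8 + 5 = 29

29


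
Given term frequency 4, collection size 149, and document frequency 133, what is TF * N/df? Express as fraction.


TF * (N/df)
= 4 * (149/133)
= 4 * 149/133
= 596/133

596/133


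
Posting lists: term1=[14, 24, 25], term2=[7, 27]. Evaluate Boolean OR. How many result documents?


Boolean OR: find union of posting lists
term1 docs: [14, 24, 25]
term2 docs: [7, 27]
Union: [7, 14, 24, 25, 27]
|union| = 5

5


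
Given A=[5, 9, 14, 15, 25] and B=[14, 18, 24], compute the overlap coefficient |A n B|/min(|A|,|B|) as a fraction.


A intersect B = [14]
|A intersect B| = 1
min(|A|, |B|) = min(5, 3) = 3
Overlap = 1 / 3 = 1/3

1/3


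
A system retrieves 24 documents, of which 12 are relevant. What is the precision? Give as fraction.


Precision = relevant_retrieved / total_retrieved
= 12 / 24
= 12 / (12 + 12)
= 1/2

1/2


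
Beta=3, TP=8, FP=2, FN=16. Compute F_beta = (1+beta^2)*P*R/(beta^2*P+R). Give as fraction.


P = TP/(TP+FP) = 8/10 = 4/5
R = TP/(TP+FN) = 8/24 = 1/3
beta^2 = 3^2 = 9
(1 + beta^2) = 10
Numerator = (1+beta^2)*P*R = 8/3
Denominator = beta^2*P + R = 36/5 + 1/3 = 113/15
F_beta = 40/113

40/113


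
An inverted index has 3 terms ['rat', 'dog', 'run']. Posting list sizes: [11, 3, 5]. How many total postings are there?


Summing posting list sizes:
'rat': 11 postings
'dog': 3 postings
'run': 5 postings
Total = 11 + 3 + 5 = 19

19


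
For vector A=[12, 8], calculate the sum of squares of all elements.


|A|^2 = sum of squared components
A[0]^2 = 12^2 = 144
A[1]^2 = 8^2 = 64
Sum = 144 + 64 = 208

208


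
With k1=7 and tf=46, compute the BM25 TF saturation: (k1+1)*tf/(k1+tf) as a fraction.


BM25 TF component = (k1+1)*tf / (k1+tf)
k1 = 7, tf = 46
Numerator = (7+1)*46 = 368
Denominator = 7 + 46 = 53
= 368/53 = 368/53

368/53


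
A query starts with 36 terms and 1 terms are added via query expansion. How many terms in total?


Original terms: 36
Expansion terms: 1
Total = 36 + 1 = 37

37


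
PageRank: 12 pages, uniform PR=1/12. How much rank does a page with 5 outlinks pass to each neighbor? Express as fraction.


Initial PR = 1/12 = 1/12
Outlinks = 5
Contribution per link = PR / outlinks
= 1/12 / 5
= 1/60

1/60


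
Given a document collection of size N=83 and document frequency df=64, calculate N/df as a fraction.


IDF ratio = N / df
= 83 / 64
= 83/64

83/64


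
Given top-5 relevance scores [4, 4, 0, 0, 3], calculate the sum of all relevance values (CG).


Cumulative Gain = sum of relevance scores
Position 1: rel=4, running sum=4
Position 2: rel=4, running sum=8
Position 3: rel=0, running sum=8
Position 4: rel=0, running sum=8
Position 5: rel=3, running sum=11
CG = 11

11


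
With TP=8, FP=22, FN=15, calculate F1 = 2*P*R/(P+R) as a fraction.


F1 = 2 * P * R / (P + R)
P = TP/(TP+FP) = 8/30 = 4/15
R = TP/(TP+FN) = 8/23 = 8/23
2 * P * R = 2 * 4/15 * 8/23 = 64/345
P + R = 4/15 + 8/23 = 212/345
F1 = 64/345 / 212/345 = 16/53

16/53


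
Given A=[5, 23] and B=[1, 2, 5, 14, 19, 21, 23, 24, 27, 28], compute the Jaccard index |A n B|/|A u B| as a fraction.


A intersect B = [5, 23]
|A intersect B| = 2
A union B = [1, 2, 5, 14, 19, 21, 23, 24, 27, 28]
|A union B| = 10
Jaccard = 2/10 = 1/5

1/5


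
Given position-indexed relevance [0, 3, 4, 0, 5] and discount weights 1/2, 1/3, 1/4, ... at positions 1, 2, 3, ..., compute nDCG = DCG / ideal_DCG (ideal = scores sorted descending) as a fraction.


Position discount weights w_i = 1/(i+1) for i=1..5:
Weights = [1/2, 1/3, 1/4, 1/5, 1/6]
Actual relevance: [0, 3, 4, 0, 5]
DCG = 0/2 + 3/3 + 4/4 + 0/5 + 5/6 = 17/6
Ideal relevance (sorted desc): [5, 4, 3, 0, 0]
Ideal DCG = 5/2 + 4/3 + 3/4 + 0/5 + 0/6 = 55/12
nDCG = DCG / ideal_DCG = 17/6 / 55/12 = 34/55

34/55


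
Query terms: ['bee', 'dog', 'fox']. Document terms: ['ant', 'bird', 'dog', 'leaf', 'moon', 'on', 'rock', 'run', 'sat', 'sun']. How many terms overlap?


Query terms: ['bee', 'dog', 'fox']
Document terms: ['ant', 'bird', 'dog', 'leaf', 'moon', 'on', 'rock', 'run', 'sat', 'sun']
Common terms: ['dog']
Overlap count = 1

1


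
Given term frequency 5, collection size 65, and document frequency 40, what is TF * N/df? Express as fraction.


TF * (N/df)
= 5 * (65/40)
= 5 * 13/8
= 65/8

65/8


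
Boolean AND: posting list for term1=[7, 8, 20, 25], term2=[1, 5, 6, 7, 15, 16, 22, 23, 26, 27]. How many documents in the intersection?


Boolean AND: find intersection of posting lists
term1 docs: [7, 8, 20, 25]
term2 docs: [1, 5, 6, 7, 15, 16, 22, 23, 26, 27]
Intersection: [7]
|intersection| = 1

1


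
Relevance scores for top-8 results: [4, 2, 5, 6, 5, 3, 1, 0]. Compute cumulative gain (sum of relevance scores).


Cumulative Gain = sum of relevance scores
Position 1: rel=4, running sum=4
Position 2: rel=2, running sum=6
Position 3: rel=5, running sum=11
Position 4: rel=6, running sum=17
Position 5: rel=5, running sum=22
Position 6: rel=3, running sum=25
Position 7: rel=1, running sum=26
Position 8: rel=0, running sum=26
CG = 26

26


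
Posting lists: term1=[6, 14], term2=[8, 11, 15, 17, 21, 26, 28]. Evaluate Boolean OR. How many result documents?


Boolean OR: find union of posting lists
term1 docs: [6, 14]
term2 docs: [8, 11, 15, 17, 21, 26, 28]
Union: [6, 8, 11, 14, 15, 17, 21, 26, 28]
|union| = 9

9


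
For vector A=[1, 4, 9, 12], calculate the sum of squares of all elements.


|A|^2 = sum of squared components
A[0]^2 = 1^2 = 1
A[1]^2 = 4^2 = 16
A[2]^2 = 9^2 = 81
A[3]^2 = 12^2 = 144
Sum = 1 + 16 + 81 + 144 = 242

242


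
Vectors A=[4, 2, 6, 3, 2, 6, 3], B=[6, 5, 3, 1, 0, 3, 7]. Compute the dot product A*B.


Dot product = sum of element-wise products
A[0]*B[0] = 4*6 = 24
A[1]*B[1] = 2*5 = 10
A[2]*B[2] = 6*3 = 18
A[3]*B[3] = 3*1 = 3
A[4]*B[4] = 2*0 = 0
A[5]*B[5] = 6*3 = 18
A[6]*B[6] = 3*7 = 21
Sum = 24 + 10 + 18 + 3 + 0 + 18 + 21 = 94

94


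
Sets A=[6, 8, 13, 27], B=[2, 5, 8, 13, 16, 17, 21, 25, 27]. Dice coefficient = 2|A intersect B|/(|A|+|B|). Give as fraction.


A intersect B = [8, 13, 27]
|A intersect B| = 3
|A| = 4, |B| = 9
Dice = 2*3 / (4+9)
= 6 / 13 = 6/13

6/13


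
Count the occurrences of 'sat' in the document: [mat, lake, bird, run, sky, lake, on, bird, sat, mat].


Document has 10 words
Scanning for 'sat':
Found at positions: [8]
Count = 1

1


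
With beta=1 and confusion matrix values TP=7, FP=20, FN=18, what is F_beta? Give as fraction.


P = TP/(TP+FP) = 7/27 = 7/27
R = TP/(TP+FN) = 7/25 = 7/25
beta^2 = 1^2 = 1
(1 + beta^2) = 2
Numerator = (1+beta^2)*P*R = 98/675
Denominator = beta^2*P + R = 7/27 + 7/25 = 364/675
F_beta = 7/26

7/26


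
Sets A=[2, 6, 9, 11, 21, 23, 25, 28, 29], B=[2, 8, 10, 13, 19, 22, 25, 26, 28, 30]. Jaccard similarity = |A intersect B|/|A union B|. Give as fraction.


A intersect B = [2, 25, 28]
|A intersect B| = 3
A union B = [2, 6, 8, 9, 10, 11, 13, 19, 21, 22, 23, 25, 26, 28, 29, 30]
|A union B| = 16
Jaccard = 3/16 = 3/16

3/16


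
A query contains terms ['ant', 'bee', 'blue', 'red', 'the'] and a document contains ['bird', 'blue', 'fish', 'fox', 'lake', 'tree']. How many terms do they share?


Query terms: ['ant', 'bee', 'blue', 'red', 'the']
Document terms: ['bird', 'blue', 'fish', 'fox', 'lake', 'tree']
Common terms: ['blue']
Overlap count = 1

1


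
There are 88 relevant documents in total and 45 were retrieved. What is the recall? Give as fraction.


Recall = retrieved_relevant / total_relevant
= 45 / 88
= 45 / (45 + 43)
= 45/88

45/88


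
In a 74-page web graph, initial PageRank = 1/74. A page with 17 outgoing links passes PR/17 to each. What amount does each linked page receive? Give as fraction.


Initial PR = 1/74 = 1/74
Outlinks = 17
Contribution per link = PR / outlinks
= 1/74 / 17
= 1/1258

1/1258


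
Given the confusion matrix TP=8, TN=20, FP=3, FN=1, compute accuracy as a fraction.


Accuracy = (TP + TN) / (TP + TN + FP + FN)
TP + TN = 8 + 20 = 28
Total = 8 + 20 + 3 + 1 = 32
Accuracy = 28 / 32 = 7/8

7/8


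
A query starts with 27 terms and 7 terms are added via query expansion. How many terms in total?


Original terms: 27
Expansion terms: 7
Total = 27 + 7 = 34

34


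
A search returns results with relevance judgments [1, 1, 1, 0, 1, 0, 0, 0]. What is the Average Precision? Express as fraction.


Computing P@k for each relevant position:
Position 1: relevant, P@1 = 1/1 = 1
Position 2: relevant, P@2 = 2/2 = 1
Position 3: relevant, P@3 = 3/3 = 1
Position 4: not relevant
Position 5: relevant, P@5 = 4/5 = 4/5
Position 6: not relevant
Position 7: not relevant
Position 8: not relevant
Sum of P@k = 1 + 1 + 1 + 4/5 = 19/5
AP = 19/5 / 4 = 19/20

19/20


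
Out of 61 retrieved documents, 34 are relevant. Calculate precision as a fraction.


Precision = relevant_retrieved / total_retrieved
= 34 / 61
= 34 / (34 + 27)
= 34/61

34/61


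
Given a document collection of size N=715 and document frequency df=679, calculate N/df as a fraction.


IDF ratio = N / df
= 715 / 679
= 715/679

715/679


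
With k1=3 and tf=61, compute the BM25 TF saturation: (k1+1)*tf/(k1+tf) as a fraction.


BM25 TF component = (k1+1)*tf / (k1+tf)
k1 = 3, tf = 61
Numerator = (3+1)*61 = 244
Denominator = 3 + 61 = 64
= 244/64 = 61/16

61/16


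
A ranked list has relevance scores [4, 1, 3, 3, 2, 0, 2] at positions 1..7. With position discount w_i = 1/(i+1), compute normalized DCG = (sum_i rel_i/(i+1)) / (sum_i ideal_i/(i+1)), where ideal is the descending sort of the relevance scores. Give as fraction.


Position discount weights w_i = 1/(i+1) for i=1..7:
Weights = [1/2, 1/3, 1/4, 1/5, 1/6, 1/7, 1/8]
Actual relevance: [4, 1, 3, 3, 2, 0, 2]
DCG = 4/2 + 1/3 + 3/4 + 3/5 + 2/6 + 0/7 + 2/8 = 64/15
Ideal relevance (sorted desc): [4, 3, 3, 2, 2, 1, 0]
Ideal DCG = 4/2 + 3/3 + 3/4 + 2/5 + 2/6 + 1/7 + 0/8 = 1943/420
nDCG = DCG / ideal_DCG = 64/15 / 1943/420 = 1792/1943

1792/1943


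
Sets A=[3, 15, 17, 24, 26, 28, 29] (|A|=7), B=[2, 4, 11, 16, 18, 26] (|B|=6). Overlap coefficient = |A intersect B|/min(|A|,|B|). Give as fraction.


A intersect B = [26]
|A intersect B| = 1
min(|A|, |B|) = min(7, 6) = 6
Overlap = 1 / 6 = 1/6

1/6


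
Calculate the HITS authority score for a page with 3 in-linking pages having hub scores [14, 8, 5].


Authority = sum of hub scores of in-linkers
In-link 1: hub score = 14
In-link 2: hub score = 8
In-link 3: hub score = 5
Authority = 14 + 8 + 5 = 27

27


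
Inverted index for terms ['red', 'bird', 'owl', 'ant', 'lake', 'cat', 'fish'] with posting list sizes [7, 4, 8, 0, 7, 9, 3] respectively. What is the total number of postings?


Summing posting list sizes:
'red': 7 postings
'bird': 4 postings
'owl': 8 postings
'ant': 0 postings
'lake': 7 postings
'cat': 9 postings
'fish': 3 postings
Total = 7 + 4 + 8 + 0 + 7 + 9 + 3 = 38

38


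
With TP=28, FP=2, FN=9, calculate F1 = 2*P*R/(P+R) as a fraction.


F1 = 2 * P * R / (P + R)
P = TP/(TP+FP) = 28/30 = 14/15
R = TP/(TP+FN) = 28/37 = 28/37
2 * P * R = 2 * 14/15 * 28/37 = 784/555
P + R = 14/15 + 28/37 = 938/555
F1 = 784/555 / 938/555 = 56/67

56/67


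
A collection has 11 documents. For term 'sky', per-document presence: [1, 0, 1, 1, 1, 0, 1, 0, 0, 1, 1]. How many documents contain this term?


Checking each document for 'sky':
Doc 1: present
Doc 2: absent
Doc 3: present
Doc 4: present
Doc 5: present
Doc 6: absent
Doc 7: present
Doc 8: absent
Doc 9: absent
Doc 10: present
Doc 11: present
df = sum of presences = 1 + 0 + 1 + 1 + 1 + 0 + 1 + 0 + 0 + 1 + 1 = 7

7


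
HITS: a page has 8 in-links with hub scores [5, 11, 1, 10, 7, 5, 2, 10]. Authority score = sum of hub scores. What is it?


Authority = sum of hub scores of in-linkers
In-link 1: hub score = 5
In-link 2: hub score = 11
In-link 3: hub score = 1
In-link 4: hub score = 10
In-link 5: hub score = 7
In-link 6: hub score = 5
In-link 7: hub score = 2
In-link 8: hub score = 10
Authority = 5 + 11 + 1 + 10 + 7 + 5 + 2 + 10 = 51

51


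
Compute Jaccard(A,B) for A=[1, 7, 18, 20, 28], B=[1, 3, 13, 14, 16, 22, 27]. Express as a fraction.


A intersect B = [1]
|A intersect B| = 1
A union B = [1, 3, 7, 13, 14, 16, 18, 20, 22, 27, 28]
|A union B| = 11
Jaccard = 1/11 = 1/11

1/11


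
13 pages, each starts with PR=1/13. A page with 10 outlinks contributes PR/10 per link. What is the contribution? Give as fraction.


Initial PR = 1/13 = 1/13
Outlinks = 10
Contribution per link = PR / outlinks
= 1/13 / 10
= 1/130

1/130


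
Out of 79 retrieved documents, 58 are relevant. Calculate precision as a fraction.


Precision = relevant_retrieved / total_retrieved
= 58 / 79
= 58 / (58 + 21)
= 58/79

58/79


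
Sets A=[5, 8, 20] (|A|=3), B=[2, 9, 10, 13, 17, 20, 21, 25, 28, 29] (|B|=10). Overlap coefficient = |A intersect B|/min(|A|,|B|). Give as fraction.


A intersect B = [20]
|A intersect B| = 1
min(|A|, |B|) = min(3, 10) = 3
Overlap = 1 / 3 = 1/3

1/3


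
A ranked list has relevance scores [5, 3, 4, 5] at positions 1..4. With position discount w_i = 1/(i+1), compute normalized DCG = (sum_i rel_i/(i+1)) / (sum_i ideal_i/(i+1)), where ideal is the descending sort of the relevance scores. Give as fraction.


Position discount weights w_i = 1/(i+1) for i=1..4:
Weights = [1/2, 1/3, 1/4, 1/5]
Actual relevance: [5, 3, 4, 5]
DCG = 5/2 + 3/3 + 4/4 + 5/5 = 11/2
Ideal relevance (sorted desc): [5, 5, 4, 3]
Ideal DCG = 5/2 + 5/3 + 4/4 + 3/5 = 173/30
nDCG = DCG / ideal_DCG = 11/2 / 173/30 = 165/173

165/173


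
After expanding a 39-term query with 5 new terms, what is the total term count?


Original terms: 39
Expansion terms: 5
Total = 39 + 5 = 44

44


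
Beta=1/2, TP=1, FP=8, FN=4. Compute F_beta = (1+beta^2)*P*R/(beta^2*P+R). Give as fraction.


P = TP/(TP+FP) = 1/9 = 1/9
R = TP/(TP+FN) = 1/5 = 1/5
beta^2 = 1/2^2 = 1/4
(1 + beta^2) = 5/4
Numerator = (1+beta^2)*P*R = 1/36
Denominator = beta^2*P + R = 1/36 + 1/5 = 41/180
F_beta = 5/41

5/41


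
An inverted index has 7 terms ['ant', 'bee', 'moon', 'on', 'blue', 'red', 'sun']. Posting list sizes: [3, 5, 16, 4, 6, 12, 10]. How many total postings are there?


Summing posting list sizes:
'ant': 3 postings
'bee': 5 postings
'moon': 16 postings
'on': 4 postings
'blue': 6 postings
'red': 12 postings
'sun': 10 postings
Total = 3 + 5 + 16 + 4 + 6 + 12 + 10 = 56

56


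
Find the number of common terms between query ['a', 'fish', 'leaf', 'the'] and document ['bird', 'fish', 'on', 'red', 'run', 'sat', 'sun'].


Query terms: ['a', 'fish', 'leaf', 'the']
Document terms: ['bird', 'fish', 'on', 'red', 'run', 'sat', 'sun']
Common terms: ['fish']
Overlap count = 1

1


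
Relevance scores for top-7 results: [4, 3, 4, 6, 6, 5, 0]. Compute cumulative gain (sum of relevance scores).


Cumulative Gain = sum of relevance scores
Position 1: rel=4, running sum=4
Position 2: rel=3, running sum=7
Position 3: rel=4, running sum=11
Position 4: rel=6, running sum=17
Position 5: rel=6, running sum=23
Position 6: rel=5, running sum=28
Position 7: rel=0, running sum=28
CG = 28

28


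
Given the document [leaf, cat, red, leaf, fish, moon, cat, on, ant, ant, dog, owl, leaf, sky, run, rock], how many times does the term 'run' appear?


Document has 16 words
Scanning for 'run':
Found at positions: [14]
Count = 1

1


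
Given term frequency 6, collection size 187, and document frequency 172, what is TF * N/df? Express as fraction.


TF * (N/df)
= 6 * (187/172)
= 6 * 187/172
= 561/86

561/86


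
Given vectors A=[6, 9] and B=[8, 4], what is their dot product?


Dot product = sum of element-wise products
A[0]*B[0] = 6*8 = 48
A[1]*B[1] = 9*4 = 36
Sum = 48 + 36 = 84

84


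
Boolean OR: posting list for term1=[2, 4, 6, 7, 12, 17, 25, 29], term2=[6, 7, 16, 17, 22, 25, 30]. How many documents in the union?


Boolean OR: find union of posting lists
term1 docs: [2, 4, 6, 7, 12, 17, 25, 29]
term2 docs: [6, 7, 16, 17, 22, 25, 30]
Union: [2, 4, 6, 7, 12, 16, 17, 22, 25, 29, 30]
|union| = 11

11


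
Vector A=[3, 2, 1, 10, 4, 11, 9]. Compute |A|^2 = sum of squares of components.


|A|^2 = sum of squared components
A[0]^2 = 3^2 = 9
A[1]^2 = 2^2 = 4
A[2]^2 = 1^2 = 1
A[3]^2 = 10^2 = 100
A[4]^2 = 4^2 = 16
A[5]^2 = 11^2 = 121
A[6]^2 = 9^2 = 81
Sum = 9 + 4 + 1 + 100 + 16 + 121 + 81 = 332

332


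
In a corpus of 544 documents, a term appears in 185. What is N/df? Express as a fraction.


IDF ratio = N / df
= 544 / 185
= 544/185

544/185


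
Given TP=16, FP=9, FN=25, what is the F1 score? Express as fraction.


F1 = 2 * P * R / (P + R)
P = TP/(TP+FP) = 16/25 = 16/25
R = TP/(TP+FN) = 16/41 = 16/41
2 * P * R = 2 * 16/25 * 16/41 = 512/1025
P + R = 16/25 + 16/41 = 1056/1025
F1 = 512/1025 / 1056/1025 = 16/33

16/33


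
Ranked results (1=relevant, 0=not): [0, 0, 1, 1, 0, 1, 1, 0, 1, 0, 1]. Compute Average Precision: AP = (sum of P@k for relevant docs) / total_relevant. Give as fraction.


Computing P@k for each relevant position:
Position 1: not relevant
Position 2: not relevant
Position 3: relevant, P@3 = 1/3 = 1/3
Position 4: relevant, P@4 = 2/4 = 1/2
Position 5: not relevant
Position 6: relevant, P@6 = 3/6 = 1/2
Position 7: relevant, P@7 = 4/7 = 4/7
Position 8: not relevant
Position 9: relevant, P@9 = 5/9 = 5/9
Position 10: not relevant
Position 11: relevant, P@11 = 6/11 = 6/11
Sum of P@k = 1/3 + 1/2 + 1/2 + 4/7 + 5/9 + 6/11 = 2083/693
AP = 2083/693 / 6 = 2083/4158

2083/4158


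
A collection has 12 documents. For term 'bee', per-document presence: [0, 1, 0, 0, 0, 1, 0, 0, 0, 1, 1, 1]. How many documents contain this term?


Checking each document for 'bee':
Doc 1: absent
Doc 2: present
Doc 3: absent
Doc 4: absent
Doc 5: absent
Doc 6: present
Doc 7: absent
Doc 8: absent
Doc 9: absent
Doc 10: present
Doc 11: present
Doc 12: present
df = sum of presences = 0 + 1 + 0 + 0 + 0 + 1 + 0 + 0 + 0 + 1 + 1 + 1 = 5

5


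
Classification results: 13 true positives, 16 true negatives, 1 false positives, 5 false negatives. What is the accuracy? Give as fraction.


Accuracy = (TP + TN) / (TP + TN + FP + FN)
TP + TN = 13 + 16 = 29
Total = 13 + 16 + 1 + 5 = 35
Accuracy = 29 / 35 = 29/35

29/35


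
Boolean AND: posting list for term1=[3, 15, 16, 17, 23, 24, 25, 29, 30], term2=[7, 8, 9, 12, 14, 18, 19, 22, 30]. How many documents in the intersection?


Boolean AND: find intersection of posting lists
term1 docs: [3, 15, 16, 17, 23, 24, 25, 29, 30]
term2 docs: [7, 8, 9, 12, 14, 18, 19, 22, 30]
Intersection: [30]
|intersection| = 1

1


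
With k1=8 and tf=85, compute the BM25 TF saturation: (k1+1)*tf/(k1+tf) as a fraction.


BM25 TF component = (k1+1)*tf / (k1+tf)
k1 = 8, tf = 85
Numerator = (8+1)*85 = 765
Denominator = 8 + 85 = 93
= 765/93 = 255/31

255/31


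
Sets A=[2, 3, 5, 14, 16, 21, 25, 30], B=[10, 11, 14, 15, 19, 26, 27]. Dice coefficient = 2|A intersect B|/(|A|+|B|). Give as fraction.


A intersect B = [14]
|A intersect B| = 1
|A| = 8, |B| = 7
Dice = 2*1 / (8+7)
= 2 / 15 = 2/15

2/15


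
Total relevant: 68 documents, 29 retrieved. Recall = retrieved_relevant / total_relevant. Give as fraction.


Recall = retrieved_relevant / total_relevant
= 29 / 68
= 29 / (29 + 39)
= 29/68

29/68


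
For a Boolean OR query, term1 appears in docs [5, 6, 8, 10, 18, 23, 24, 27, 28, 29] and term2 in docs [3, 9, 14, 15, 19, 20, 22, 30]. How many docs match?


Boolean OR: find union of posting lists
term1 docs: [5, 6, 8, 10, 18, 23, 24, 27, 28, 29]
term2 docs: [3, 9, 14, 15, 19, 20, 22, 30]
Union: [3, 5, 6, 8, 9, 10, 14, 15, 18, 19, 20, 22, 23, 24, 27, 28, 29, 30]
|union| = 18

18


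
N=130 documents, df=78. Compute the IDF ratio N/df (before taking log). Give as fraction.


IDF ratio = N / df
= 130 / 78
= 5/3

5/3


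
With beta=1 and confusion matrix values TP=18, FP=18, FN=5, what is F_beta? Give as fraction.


P = TP/(TP+FP) = 18/36 = 1/2
R = TP/(TP+FN) = 18/23 = 18/23
beta^2 = 1^2 = 1
(1 + beta^2) = 2
Numerator = (1+beta^2)*P*R = 18/23
Denominator = beta^2*P + R = 1/2 + 18/23 = 59/46
F_beta = 36/59

36/59


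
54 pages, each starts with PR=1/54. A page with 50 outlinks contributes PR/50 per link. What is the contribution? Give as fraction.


Initial PR = 1/54 = 1/54
Outlinks = 50
Contribution per link = PR / outlinks
= 1/54 / 50
= 1/2700

1/2700


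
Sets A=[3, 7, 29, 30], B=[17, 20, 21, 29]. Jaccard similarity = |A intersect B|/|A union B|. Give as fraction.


A intersect B = [29]
|A intersect B| = 1
A union B = [3, 7, 17, 20, 21, 29, 30]
|A union B| = 7
Jaccard = 1/7 = 1/7

1/7


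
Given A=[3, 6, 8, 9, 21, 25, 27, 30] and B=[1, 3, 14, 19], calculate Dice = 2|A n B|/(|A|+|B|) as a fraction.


A intersect B = [3]
|A intersect B| = 1
|A| = 8, |B| = 4
Dice = 2*1 / (8+4)
= 2 / 12 = 1/6

1/6


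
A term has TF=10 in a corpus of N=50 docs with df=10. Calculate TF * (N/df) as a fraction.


TF * (N/df)
= 10 * (50/10)
= 10 * 5
= 50

50


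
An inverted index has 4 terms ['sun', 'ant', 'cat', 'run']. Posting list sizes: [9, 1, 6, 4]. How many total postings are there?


Summing posting list sizes:
'sun': 9 postings
'ant': 1 postings
'cat': 6 postings
'run': 4 postings
Total = 9 + 1 + 6 + 4 = 20

20


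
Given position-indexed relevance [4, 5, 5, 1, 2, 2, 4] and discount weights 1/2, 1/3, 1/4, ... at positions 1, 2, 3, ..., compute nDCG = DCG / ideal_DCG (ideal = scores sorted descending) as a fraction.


Position discount weights w_i = 1/(i+1) for i=1..7:
Weights = [1/2, 1/3, 1/4, 1/5, 1/6, 1/7, 1/8]
Actual relevance: [4, 5, 5, 1, 2, 2, 4]
DCG = 4/2 + 5/3 + 5/4 + 1/5 + 2/6 + 2/7 + 4/8 = 873/140
Ideal relevance (sorted desc): [5, 5, 4, 4, 2, 2, 1]
Ideal DCG = 5/2 + 5/3 + 4/4 + 4/5 + 2/6 + 2/7 + 1/8 = 1879/280
nDCG = DCG / ideal_DCG = 873/140 / 1879/280 = 1746/1879

1746/1879


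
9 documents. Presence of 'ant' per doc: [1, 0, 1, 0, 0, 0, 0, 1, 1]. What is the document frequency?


Checking each document for 'ant':
Doc 1: present
Doc 2: absent
Doc 3: present
Doc 4: absent
Doc 5: absent
Doc 6: absent
Doc 7: absent
Doc 8: present
Doc 9: present
df = sum of presences = 1 + 0 + 1 + 0 + 0 + 0 + 0 + 1 + 1 = 4

4


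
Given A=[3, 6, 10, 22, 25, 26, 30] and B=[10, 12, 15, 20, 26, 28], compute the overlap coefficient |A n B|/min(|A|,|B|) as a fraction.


A intersect B = [10, 26]
|A intersect B| = 2
min(|A|, |B|) = min(7, 6) = 6
Overlap = 2 / 6 = 1/3

1/3


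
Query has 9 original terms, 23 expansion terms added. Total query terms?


Original terms: 9
Expansion terms: 23
Total = 9 + 23 = 32

32


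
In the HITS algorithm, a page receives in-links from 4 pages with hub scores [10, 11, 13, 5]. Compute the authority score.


Authority = sum of hub scores of in-linkers
In-link 1: hub score = 10
In-link 2: hub score = 11
In-link 3: hub score = 13
In-link 4: hub score = 5
Authority = 10 + 11 + 13 + 5 = 39

39


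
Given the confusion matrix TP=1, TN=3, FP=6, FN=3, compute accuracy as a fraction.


Accuracy = (TP + TN) / (TP + TN + FP + FN)
TP + TN = 1 + 3 = 4
Total = 1 + 3 + 6 + 3 = 13
Accuracy = 4 / 13 = 4/13

4/13


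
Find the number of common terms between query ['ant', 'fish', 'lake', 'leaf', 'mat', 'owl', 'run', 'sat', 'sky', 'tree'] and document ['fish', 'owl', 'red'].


Query terms: ['ant', 'fish', 'lake', 'leaf', 'mat', 'owl', 'run', 'sat', 'sky', 'tree']
Document terms: ['fish', 'owl', 'red']
Common terms: ['fish', 'owl']
Overlap count = 2

2


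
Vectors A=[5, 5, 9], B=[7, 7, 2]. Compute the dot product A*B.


Dot product = sum of element-wise products
A[0]*B[0] = 5*7 = 35
A[1]*B[1] = 5*7 = 35
A[2]*B[2] = 9*2 = 18
Sum = 35 + 35 + 18 = 88

88


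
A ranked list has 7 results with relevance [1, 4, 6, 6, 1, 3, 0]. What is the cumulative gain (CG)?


Cumulative Gain = sum of relevance scores
Position 1: rel=1, running sum=1
Position 2: rel=4, running sum=5
Position 3: rel=6, running sum=11
Position 4: rel=6, running sum=17
Position 5: rel=1, running sum=18
Position 6: rel=3, running sum=21
Position 7: rel=0, running sum=21
CG = 21

21


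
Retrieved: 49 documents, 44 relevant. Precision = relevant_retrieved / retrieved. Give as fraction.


Precision = relevant_retrieved / total_retrieved
= 44 / 49
= 44 / (44 + 5)
= 44/49

44/49


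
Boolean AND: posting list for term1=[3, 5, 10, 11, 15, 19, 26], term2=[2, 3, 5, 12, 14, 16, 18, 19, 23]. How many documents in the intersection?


Boolean AND: find intersection of posting lists
term1 docs: [3, 5, 10, 11, 15, 19, 26]
term2 docs: [2, 3, 5, 12, 14, 16, 18, 19, 23]
Intersection: [3, 5, 19]
|intersection| = 3

3
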